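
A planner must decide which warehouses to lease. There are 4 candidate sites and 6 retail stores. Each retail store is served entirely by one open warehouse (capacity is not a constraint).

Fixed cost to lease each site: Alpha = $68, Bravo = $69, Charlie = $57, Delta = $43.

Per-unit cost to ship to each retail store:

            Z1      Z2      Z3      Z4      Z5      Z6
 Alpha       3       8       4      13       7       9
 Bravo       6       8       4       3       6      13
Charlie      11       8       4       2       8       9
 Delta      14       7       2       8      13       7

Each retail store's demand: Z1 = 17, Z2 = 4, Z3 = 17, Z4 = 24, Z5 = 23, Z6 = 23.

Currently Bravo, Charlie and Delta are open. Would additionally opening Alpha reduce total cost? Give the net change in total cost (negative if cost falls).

No — net change +17 (cost rises by 17).

Current service cost with {Bravo, Charlie, Delta}: 511.
Adding Alpha: each retail store re-picks its cheapest; new service cost 460, saving 51.
Extra fixed cost: 68. Net change = 68 − 51 = 17.
(Totals: 680 → 697.)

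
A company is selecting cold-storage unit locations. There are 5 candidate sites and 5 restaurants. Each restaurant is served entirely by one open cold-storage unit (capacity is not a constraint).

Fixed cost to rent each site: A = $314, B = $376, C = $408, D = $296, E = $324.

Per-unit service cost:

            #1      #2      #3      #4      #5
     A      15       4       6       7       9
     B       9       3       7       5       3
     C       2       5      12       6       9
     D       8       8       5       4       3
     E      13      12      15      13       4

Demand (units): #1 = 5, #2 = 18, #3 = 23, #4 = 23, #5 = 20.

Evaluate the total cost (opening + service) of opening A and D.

Total cost: 989

Each restaurant is assigned to its cheapest site among the open ones.
{A, D}: #1→D 8·5=40, #2→A 4·18=72, #3→D 5·23=115, #4→D 4·23=92, #5→D 3·20=60. Service 379; fixed 610; total 989.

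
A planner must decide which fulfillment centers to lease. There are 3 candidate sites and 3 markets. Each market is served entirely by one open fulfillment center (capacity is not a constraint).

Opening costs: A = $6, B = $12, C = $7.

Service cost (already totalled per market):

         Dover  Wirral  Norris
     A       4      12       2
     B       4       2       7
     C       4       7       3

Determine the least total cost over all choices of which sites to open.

For any fixed open set, each market goes to its cheapest open site; total = fixed + service.
{C}: Dover→C 4, Wirral→C 7, Norris→C 3. Service 14; fixed 7; total 21.
{A}: service 18 + fixed 6 = 24
{B}: service 13 + fixed 12 = 25
{A, B, C}: service 8 + fixed 25 = 33
(All 7 nonempty subsets were checked; C only is lowest.)

Minimum total cost: 21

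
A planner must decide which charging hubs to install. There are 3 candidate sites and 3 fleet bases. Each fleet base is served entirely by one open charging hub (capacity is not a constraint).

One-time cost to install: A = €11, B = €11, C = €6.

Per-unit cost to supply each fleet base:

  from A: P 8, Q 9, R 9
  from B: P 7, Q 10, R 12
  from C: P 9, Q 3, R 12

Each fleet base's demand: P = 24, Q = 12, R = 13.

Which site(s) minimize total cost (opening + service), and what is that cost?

For any fixed open set, each fleet base goes to its cheapest open site; total = fixed + service.
{A, B, C}: P→B 7·24=168, Q→C 3·12=36, R→A 9·13=117. Service 321; fixed 28; total 349.
{A, C}: P→A 8·24=192, Q→C 3·12=36, R→A 9·13=117. Service 345; fixed 17; total 362.
{B, C}: service 360 + fixed 17 = 377
{C}: service 408 + fixed 6 = 414
(All 7 nonempty subsets were checked; A, B and C is lowest.)

Open A, B and C; minimum total cost 349.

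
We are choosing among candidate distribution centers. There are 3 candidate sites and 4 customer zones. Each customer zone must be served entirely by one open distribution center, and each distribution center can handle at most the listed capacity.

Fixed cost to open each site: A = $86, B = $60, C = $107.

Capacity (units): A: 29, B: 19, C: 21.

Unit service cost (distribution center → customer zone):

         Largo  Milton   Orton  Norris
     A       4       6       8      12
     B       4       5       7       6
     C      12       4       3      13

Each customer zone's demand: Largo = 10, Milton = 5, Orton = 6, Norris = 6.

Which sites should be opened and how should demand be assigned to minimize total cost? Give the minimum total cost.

Open {A}: Largo→A 4·10=40, Milton→A 6·5=30, Orton→A 8·6=48, Norris→A 12·6=72.
Loads: A carries 27/29. Service 190; fixed 86; total 276.
Next best feasible plan costs 281.

Minimum total cost: 276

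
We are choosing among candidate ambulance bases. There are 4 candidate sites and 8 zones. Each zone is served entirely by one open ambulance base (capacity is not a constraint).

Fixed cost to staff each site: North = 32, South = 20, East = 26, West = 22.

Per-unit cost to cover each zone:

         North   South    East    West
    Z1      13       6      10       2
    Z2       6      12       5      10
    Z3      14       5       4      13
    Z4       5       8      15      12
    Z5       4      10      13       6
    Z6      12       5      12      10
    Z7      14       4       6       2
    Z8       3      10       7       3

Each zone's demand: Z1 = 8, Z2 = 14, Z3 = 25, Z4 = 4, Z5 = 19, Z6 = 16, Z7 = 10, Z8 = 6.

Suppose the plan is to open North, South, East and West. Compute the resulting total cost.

Total cost: 500

Each zone is assigned to its cheapest site among the open ones.
{North, South, East, West}: Z1→West 2·8=16, Z2→East 5·14=70, Z3→East 4·25=100, Z4→North 5·4=20, Z5→North 4·19=76, Z6→South 5·16=80, Z7→West 2·10=20, Z8→North 3·6=18. Service 400; fixed 100; total 500.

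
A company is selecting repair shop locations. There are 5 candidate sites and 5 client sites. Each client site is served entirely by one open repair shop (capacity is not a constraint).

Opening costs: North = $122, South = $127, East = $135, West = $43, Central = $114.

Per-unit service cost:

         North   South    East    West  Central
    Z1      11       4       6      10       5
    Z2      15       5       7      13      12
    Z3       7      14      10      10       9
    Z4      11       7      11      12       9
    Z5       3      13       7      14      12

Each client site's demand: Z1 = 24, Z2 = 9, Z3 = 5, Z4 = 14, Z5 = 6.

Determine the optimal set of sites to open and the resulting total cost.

For any fixed open set, each client site goes to its cheapest open site; total = fixed + service.
{South}: Z1→South 4·24=96, Z2→South 5·9=45, Z3→South 14·5=70, Z4→South 7·14=98, Z5→South 13·6=78. Service 387; fixed 127; total 514.
{South, West}: service 367 + fixed 170 = 537
{North, South}: Z1→South 4·24=96, Z2→South 5·9=45, Z3→North 7·5=35, Z4→South 7·14=98, Z5→North 3·6=18. Service 292; fixed 249; total 541.
{North, South, East, West, Central}: Z1→South 4·24=96, Z2→South 5·9=45, Z3→North 7·5=35, Z4→South 7·14=98, Z5→North 3·6=18. Service 292; fixed 541; total 833.
No other subset beats 514.

Open South only; minimum total cost 514.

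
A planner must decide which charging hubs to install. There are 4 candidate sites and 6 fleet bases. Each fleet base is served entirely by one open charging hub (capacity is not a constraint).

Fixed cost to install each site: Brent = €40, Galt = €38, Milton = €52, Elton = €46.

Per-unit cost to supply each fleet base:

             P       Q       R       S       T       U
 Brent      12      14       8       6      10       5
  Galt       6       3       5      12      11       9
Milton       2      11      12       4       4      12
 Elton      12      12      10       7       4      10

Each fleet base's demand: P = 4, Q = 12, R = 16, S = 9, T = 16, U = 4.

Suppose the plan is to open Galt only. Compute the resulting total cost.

Total cost: 498

Each fleet base is assigned to its cheapest site among the open ones.
{Galt}: P→Galt 6·4=24, Q→Galt 3·12=36, R→Galt 5·16=80, S→Galt 12·9=108, T→Galt 11·16=176, U→Galt 9·4=36. Service 460; fixed 38; total 498.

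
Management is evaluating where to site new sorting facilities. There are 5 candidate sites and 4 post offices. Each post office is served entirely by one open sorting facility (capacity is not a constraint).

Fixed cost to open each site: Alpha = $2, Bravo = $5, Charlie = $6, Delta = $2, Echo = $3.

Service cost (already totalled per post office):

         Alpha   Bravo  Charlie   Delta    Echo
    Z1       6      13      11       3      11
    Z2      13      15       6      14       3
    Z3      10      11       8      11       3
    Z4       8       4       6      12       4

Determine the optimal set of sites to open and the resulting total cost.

For any fixed open set, each post office goes to its cheapest open site; total = fixed + service.
{Delta, Echo}: Z1→Delta 3, Z2→Echo 3, Z3→Echo 3, Z4→Echo 4. Service 13; fixed 5; total 18.
{Alpha, Delta, Echo}: service 13 + fixed 7 = 20
{Alpha, Echo}: service 16 + fixed 5 = 21
{Alpha, Bravo, Charlie, Delta, Echo}: Z1→Delta 3, Z2→Echo 3, Z3→Echo 3, Z4→Bravo 4. Service 13; fixed 18; total 31.
No other subset beats 18.

Open Delta and Echo; minimum total cost 18.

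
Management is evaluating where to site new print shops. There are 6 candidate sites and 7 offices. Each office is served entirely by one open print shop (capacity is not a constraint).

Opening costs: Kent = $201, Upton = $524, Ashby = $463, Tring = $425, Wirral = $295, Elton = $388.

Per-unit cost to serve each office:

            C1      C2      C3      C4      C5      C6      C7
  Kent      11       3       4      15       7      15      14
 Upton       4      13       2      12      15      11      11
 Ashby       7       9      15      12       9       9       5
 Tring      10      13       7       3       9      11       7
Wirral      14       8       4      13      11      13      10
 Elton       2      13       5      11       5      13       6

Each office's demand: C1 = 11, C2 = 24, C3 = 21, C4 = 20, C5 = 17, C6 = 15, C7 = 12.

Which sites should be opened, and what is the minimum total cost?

For any fixed open set, each office goes to its cheapest open site; total = fixed + service.
{Kent}: C1→Kent 11·11=121, C2→Kent 3·24=72, C3→Kent 4·21=84, C4→Kent 15·20=300, C5→Kent 7·17=119, C6→Kent 15·15=225, C7→Kent 14·12=168. Service 1089; fixed 201; total 1290.
{Kent, Tring}: service 694 + fixed 626 = 1320
{Kent, Elton}: service 750 + fixed 589 = 1339
{Kent, Upton, Ashby, Tring, Wirral, Elton}: C1→Elton 2·11=22, C2→Kent 3·24=72, C3→Upton 2·21=42, C4→Tring 3·20=60, C5→Elton 5·17=85, C6→Ashby 9·15=135, C7→Ashby 5·12=60. Service 476; fixed 2296; total 2772.
No other subset beats 1290.

Open Kent only; minimum total cost 1290.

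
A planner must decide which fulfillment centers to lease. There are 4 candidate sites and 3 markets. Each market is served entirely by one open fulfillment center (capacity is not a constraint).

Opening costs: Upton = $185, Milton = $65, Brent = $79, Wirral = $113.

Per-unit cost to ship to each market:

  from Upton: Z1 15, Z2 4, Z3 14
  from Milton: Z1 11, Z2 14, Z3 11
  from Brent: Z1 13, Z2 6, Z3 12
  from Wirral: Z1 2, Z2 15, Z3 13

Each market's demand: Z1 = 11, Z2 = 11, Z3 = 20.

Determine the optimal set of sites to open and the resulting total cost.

Open Brent and Wirral; minimum total cost 520.

For any fixed open set, each market goes to its cheapest open site; total = fixed + service.
{Brent, Wirral}: Z1→Wirral 2·11=22, Z2→Brent 6·11=66, Z3→Brent 12·20=240. Service 328; fixed 192; total 520.
{Brent}: Z1→Brent 13·11=143, Z2→Brent 6·11=66, Z3→Brent 12·20=240. Service 449; fixed 79; total 528.
{Milton, Brent}: Z1→Milton 11·11=121, Z2→Brent 6·11=66, Z3→Milton 11·20=220. Service 407; fixed 144; total 551.
{Upton, Milton, Brent, Wirral}: service 286 + fixed 442 = 728
(All 15 nonempty subsets were checked; Brent and Wirral is lowest.)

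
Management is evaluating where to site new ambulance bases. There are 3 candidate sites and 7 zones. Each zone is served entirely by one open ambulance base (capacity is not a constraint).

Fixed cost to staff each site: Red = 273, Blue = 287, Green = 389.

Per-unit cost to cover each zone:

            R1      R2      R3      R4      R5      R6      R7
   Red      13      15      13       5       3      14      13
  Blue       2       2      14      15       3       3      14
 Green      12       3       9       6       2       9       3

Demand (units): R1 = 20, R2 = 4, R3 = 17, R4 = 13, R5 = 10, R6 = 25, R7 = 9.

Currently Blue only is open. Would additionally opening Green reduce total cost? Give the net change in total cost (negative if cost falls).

Current service cost with {Blue}: 712.
Adding Green: each zone re-picks its cheapest; new service cost 401, saving 311.
Extra fixed cost: 389. Net change = 389 − 311 = 78.
(Totals: 999 → 1077.)

No — net change +78 (cost rises by 78).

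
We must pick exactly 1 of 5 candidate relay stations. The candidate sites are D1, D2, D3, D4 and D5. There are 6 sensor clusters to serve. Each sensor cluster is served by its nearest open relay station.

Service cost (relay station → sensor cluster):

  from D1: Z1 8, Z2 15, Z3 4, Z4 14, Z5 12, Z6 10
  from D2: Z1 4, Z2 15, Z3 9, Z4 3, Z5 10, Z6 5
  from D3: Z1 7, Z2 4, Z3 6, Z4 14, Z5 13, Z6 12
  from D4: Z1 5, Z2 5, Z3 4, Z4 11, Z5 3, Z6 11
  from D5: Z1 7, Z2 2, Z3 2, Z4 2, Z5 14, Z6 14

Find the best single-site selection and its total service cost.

Choose D4 only; total service cost 39.

With exactly 1 open, each sensor cluster uses its cheapest among the chosen.
{D4}: Z1→D4 5, Z2→D4 5, Z3→D4 4, Z4→D4 11, Z5→D4 3, Z6→D4 11. Service cost 39.
{D5}: service cost 41
{D2}: service cost 46
Among all 5 size-1 choices, {D4} is lowest.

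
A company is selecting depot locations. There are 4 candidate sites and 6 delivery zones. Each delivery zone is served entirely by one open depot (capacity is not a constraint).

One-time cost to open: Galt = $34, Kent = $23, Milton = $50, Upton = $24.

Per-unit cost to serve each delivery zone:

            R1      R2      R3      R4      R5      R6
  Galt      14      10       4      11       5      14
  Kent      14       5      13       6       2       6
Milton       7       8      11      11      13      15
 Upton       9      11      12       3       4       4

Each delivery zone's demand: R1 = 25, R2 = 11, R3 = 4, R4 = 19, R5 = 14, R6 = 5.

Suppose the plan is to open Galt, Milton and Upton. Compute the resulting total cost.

Each delivery zone is assigned to its cheapest site among the open ones.
{Galt, Milton, Upton}: R1→Milton 7·25=175, R2→Milton 8·11=88, R3→Galt 4·4=16, R4→Upton 3·19=57, R5→Upton 4·14=56, R6→Upton 4·5=20. Service 412; fixed 108; total 520.

Total cost: 520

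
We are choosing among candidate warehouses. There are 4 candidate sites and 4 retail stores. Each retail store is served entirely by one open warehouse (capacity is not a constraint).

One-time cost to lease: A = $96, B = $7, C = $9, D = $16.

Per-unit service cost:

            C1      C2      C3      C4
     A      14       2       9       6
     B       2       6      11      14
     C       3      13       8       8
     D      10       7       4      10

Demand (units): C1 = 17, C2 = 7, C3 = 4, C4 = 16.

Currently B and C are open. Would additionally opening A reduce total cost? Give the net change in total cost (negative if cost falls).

Current service cost with {B, C}: 236.
Adding A: each retail store re-picks its cheapest; new service cost 176, saving 60.
Extra fixed cost: 96. Net change = 96 − 60 = 36.
(Totals: 252 → 288.)

No — net change +36 (cost rises by 36).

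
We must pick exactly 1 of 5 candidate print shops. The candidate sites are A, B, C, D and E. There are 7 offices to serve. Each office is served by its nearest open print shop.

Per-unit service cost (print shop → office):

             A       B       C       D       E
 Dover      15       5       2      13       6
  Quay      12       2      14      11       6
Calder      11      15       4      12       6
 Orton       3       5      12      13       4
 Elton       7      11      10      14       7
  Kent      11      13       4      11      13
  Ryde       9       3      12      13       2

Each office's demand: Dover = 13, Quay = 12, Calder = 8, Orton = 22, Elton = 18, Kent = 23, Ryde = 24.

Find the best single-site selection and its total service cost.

Choose E only; total service cost 759.

With exactly 1 open, each office uses its cheapest among the chosen.
{E}: Dover→E 6·13=78, Quay→E 6·12=72, Calder→E 6·8=48, Orton→E 4·22=88, Elton→E 7·18=126, Kent→E 13·23=299, Ryde→E 2·24=48. Service cost 759.
{B}: service cost 888
{C}: service cost 1050
Among all 5 size-1 choices, {E} is lowest.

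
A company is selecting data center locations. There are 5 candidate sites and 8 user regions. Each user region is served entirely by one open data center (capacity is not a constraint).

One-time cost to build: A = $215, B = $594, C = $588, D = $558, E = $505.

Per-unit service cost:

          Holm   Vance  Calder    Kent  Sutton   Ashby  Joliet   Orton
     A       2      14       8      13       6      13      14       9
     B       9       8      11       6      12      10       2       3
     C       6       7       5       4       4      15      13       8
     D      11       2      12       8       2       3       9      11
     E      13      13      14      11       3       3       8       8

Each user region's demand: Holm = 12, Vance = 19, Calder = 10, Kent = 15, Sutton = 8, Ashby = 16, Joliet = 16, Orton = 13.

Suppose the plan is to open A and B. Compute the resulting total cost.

Total cost: 1434

Each user region is assigned to its cheapest site among the open ones.
{A, B}: Holm→A 2·12=24, Vance→B 8·19=152, Calder→A 8·10=80, Kent→B 6·15=90, Sutton→A 6·8=48, Ashby→B 10·16=160, Joliet→B 2·16=32, Orton→B 3·13=39. Service 625; fixed 809; total 1434.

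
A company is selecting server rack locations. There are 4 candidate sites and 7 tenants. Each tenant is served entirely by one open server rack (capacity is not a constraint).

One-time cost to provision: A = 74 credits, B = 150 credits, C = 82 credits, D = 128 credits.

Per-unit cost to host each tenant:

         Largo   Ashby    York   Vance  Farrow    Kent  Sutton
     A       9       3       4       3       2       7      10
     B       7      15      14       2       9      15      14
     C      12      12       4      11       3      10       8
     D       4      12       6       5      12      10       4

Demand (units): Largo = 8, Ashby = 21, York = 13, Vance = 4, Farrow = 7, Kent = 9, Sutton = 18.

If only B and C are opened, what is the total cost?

Total cost: 855

Each tenant is assigned to its cheapest site among the open ones.
{B, C}: Largo→B 7·8=56, Ashby→C 12·21=252, York→C 4·13=52, Vance→B 2·4=8, Farrow→C 3·7=21, Kent→C 10·9=90, Sutton→C 8·18=144. Service 623; fixed 232; total 855.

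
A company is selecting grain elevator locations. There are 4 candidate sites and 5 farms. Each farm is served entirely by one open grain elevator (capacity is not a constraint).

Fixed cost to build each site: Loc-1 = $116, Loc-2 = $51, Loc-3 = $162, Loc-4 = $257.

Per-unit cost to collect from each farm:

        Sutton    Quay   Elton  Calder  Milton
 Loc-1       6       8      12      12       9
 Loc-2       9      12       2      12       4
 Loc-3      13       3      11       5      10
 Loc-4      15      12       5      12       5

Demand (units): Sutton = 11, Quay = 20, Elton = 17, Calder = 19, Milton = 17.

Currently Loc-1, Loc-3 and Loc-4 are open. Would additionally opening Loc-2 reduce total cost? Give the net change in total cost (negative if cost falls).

Yes — net change −17 (cost falls by 17).

Current service cost with {Loc-1, Loc-3, Loc-4}: 391.
Adding Loc-2: each farm re-picks its cheapest; new service cost 323, saving 68.
Extra fixed cost: 51. Net change = 51 − 68 = -17.
(Totals: 926 → 909.)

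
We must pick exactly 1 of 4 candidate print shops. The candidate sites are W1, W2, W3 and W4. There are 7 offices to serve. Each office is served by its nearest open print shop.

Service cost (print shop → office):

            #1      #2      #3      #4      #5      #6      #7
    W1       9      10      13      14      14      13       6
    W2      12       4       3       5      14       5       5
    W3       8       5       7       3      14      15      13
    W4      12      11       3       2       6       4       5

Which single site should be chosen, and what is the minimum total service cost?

With exactly 1 open, each office uses its cheapest among the chosen.
{W4}: #1→W4 12, #2→W4 11, #3→W4 3, #4→W4 2, #5→W4 6, #6→W4 4, #7→W4 5. Service cost 43.
{W2}: service cost 48
{W3}: service cost 65
Among all 4 size-1 choices, {W4} is lowest.

Choose W4 only; total service cost 43.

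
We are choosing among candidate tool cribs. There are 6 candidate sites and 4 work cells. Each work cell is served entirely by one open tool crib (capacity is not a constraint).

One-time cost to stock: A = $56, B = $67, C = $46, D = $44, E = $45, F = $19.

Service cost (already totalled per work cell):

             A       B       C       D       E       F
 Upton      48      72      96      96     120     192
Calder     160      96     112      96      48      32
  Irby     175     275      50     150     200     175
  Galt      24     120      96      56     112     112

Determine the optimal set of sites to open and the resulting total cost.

Open A, C and F; minimum total cost 275.

For any fixed open set, each work cell goes to its cheapest open site; total = fixed + service.
{A, C, F}: Upton→A 48, Calder→F 32, Irby→C 50, Galt→A 24. Service 154; fixed 121; total 275.
{A, C, E}: service 170 + fixed 147 = 317
{A, C, D, F}: service 154 + fixed 165 = 319
{A, B, C, D, E, F}: Upton→A 48, Calder→F 32, Irby→C 50, Galt→A 24. Service 154; fixed 277; total 431.
No other subset beats 275.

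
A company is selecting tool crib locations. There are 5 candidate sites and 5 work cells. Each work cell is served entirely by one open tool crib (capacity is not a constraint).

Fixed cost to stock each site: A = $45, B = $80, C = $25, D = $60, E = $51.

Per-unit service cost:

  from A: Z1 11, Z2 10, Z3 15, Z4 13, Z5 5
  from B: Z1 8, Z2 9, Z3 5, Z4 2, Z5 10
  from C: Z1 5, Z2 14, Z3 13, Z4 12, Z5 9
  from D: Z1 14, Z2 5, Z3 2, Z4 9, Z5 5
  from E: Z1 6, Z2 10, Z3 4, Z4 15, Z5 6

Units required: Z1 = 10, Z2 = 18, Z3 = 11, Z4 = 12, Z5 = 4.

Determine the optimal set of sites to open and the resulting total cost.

For any fixed open set, each work cell goes to its cheapest open site; total = fixed + service.
{B, C, D}: Z1→C 5·10=50, Z2→D 5·18=90, Z3→D 2·11=22, Z4→B 2·12=24, Z5→D 5·4=20. Service 206; fixed 165; total 371.
{C, D}: service 290 + fixed 85 = 375
{B, D}: Z1→B 8·10=80, Z2→D 5·18=90, Z3→D 2·11=22, Z4→B 2·12=24, Z5→D 5·4=20. Service 236; fixed 140; total 376.
{A, B, C, D, E}: service 206 + fixed 261 = 467
No other subset beats 371.

Open B, C and D; minimum total cost 371.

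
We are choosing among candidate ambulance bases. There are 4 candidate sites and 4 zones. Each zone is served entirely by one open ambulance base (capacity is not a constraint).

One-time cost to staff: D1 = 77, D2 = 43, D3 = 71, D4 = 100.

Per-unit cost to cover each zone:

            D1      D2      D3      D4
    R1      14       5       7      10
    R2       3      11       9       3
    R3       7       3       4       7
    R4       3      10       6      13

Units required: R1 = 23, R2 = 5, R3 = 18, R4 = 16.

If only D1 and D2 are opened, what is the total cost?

Total cost: 352

Each zone is assigned to its cheapest site among the open ones.
{D1, D2}: R1→D2 5·23=115, R2→D1 3·5=15, R3→D2 3·18=54, R4→D1 3·16=48. Service 232; fixed 120; total 352.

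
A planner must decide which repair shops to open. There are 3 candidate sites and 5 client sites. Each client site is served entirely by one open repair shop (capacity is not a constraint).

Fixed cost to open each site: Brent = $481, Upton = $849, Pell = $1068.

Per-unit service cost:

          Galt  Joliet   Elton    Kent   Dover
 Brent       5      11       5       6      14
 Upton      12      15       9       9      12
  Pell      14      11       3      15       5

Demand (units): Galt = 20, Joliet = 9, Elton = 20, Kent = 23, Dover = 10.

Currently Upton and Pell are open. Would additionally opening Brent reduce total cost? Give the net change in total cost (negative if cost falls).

No — net change +272 (cost rises by 272).

Current service cost with {Upton, Pell}: 656.
Adding Brent: each client site re-picks its cheapest; new service cost 447, saving 209.
Extra fixed cost: 481. Net change = 481 − 209 = 272.
(Totals: 2573 → 2845.)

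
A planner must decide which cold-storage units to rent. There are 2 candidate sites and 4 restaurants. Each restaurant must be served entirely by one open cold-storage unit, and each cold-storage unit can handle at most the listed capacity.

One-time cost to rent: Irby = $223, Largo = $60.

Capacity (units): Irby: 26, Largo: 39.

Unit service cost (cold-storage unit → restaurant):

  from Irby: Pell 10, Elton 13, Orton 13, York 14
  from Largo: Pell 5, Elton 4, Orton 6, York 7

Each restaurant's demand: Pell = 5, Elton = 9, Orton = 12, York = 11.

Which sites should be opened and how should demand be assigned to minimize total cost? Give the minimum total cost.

Open {Largo}: Pell→Largo 5·5=25, Elton→Largo 4·9=36, Orton→Largo 6·12=72, York→Largo 7·11=77.
Loads: Largo carries 37/39. Service 210; fixed 60; total 270.
Next best feasible plan costs 493.

Minimum total cost: 270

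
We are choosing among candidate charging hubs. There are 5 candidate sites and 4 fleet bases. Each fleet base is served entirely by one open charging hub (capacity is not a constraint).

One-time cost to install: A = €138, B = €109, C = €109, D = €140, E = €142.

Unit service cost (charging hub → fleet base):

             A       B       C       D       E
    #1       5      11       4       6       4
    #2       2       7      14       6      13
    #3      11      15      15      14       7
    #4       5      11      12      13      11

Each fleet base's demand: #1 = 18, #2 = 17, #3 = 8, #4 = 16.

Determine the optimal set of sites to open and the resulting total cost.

For any fixed open set, each fleet base goes to its cheapest open site; total = fixed + service.
{A}: #1→A 5·18=90, #2→A 2·17=34, #3→A 11·8=88, #4→A 5·16=80. Service 292; fixed 138; total 430.
{A, C}: service 274 + fixed 247 = 521
{A, E}: service 242 + fixed 280 = 522
{A, B, C, D, E}: #1→C 4·18=72, #2→A 2·17=34, #3→E 7·8=56, #4→A 5·16=80. Service 242; fixed 638; total 880.
No other subset beats 430.

Open A only; minimum total cost 430.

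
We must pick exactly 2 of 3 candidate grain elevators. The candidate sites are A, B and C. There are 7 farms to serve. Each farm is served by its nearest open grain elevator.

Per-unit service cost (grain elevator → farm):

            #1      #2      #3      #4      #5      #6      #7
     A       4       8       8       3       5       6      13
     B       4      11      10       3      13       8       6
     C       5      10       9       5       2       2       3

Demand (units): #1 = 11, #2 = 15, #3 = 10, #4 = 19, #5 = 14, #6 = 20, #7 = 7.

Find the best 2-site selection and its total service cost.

With exactly 2 open, each farm uses its cheapest among the chosen.
{A, C}: #1→A 4·11=44, #2→A 8·15=120, #3→A 8·10=80, #4→A 3·19=57, #5→C 2·14=28, #6→C 2·20=40, #7→C 3·7=21. Service cost 390.
{B, C}: service cost 430
{A, B}: service cost 533
Among all 3 size-2 choices, {A, C} is lowest.

Choose A and C; total service cost 390.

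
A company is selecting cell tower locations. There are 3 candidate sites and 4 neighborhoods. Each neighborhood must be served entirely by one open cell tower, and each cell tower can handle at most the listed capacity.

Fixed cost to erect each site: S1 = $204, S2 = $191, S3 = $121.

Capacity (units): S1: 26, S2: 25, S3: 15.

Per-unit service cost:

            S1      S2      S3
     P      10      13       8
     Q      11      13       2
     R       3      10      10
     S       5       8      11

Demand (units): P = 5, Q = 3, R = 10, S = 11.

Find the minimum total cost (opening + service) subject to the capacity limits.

Open {S1, S3}: P→S3 8·5=40, Q→S3 2·3=6, R→S1 3·10=30, S→S1 5·11=55.
Loads: S1 carries 21/26, S3 carries 8/15. Service 131; fixed 325; total 456.
Next best feasible plan costs 466.

Minimum total cost: 456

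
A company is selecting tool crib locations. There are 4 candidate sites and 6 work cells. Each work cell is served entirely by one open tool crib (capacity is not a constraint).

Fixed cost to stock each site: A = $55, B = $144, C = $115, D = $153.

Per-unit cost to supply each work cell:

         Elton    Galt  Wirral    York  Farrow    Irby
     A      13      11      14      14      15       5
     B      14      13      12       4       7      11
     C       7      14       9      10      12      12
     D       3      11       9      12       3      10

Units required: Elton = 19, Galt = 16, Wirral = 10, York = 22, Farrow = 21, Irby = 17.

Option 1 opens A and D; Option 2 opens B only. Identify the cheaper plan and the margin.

Option 1 is cheaper by 217.

Option 1: {A, D}: Elton→D 3·19=57, Galt→A 11·16=176, Wirral→D 9·10=90, York→D 12·22=264, Farrow→D 3·21=63, Irby→A 5·17=85. Service 735; fixed 208; total 943.
Option 2: {B}: Elton→B 14·19=266, Galt→B 13·16=208, Wirral→B 12·10=120, York→B 4·22=88, Farrow→B 7·21=147, Irby→B 11·17=187. Service 1016; fixed 144; total 1160.
Difference: |943 − 1160| = 217.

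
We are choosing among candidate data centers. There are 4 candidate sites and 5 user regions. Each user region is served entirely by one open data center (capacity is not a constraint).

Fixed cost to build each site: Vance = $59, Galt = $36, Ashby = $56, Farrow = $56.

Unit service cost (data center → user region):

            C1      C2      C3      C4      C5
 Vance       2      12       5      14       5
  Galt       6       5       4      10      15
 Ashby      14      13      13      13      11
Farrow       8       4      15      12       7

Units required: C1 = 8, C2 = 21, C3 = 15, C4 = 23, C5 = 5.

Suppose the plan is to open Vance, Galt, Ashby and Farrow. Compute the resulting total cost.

Total cost: 622

Each user region is assigned to its cheapest site among the open ones.
{Vance, Galt, Ashby, Farrow}: C1→Vance 2·8=16, C2→Farrow 4·21=84, C3→Galt 4·15=60, C4→Galt 10·23=230, C5→Vance 5·5=25. Service 415; fixed 207; total 622.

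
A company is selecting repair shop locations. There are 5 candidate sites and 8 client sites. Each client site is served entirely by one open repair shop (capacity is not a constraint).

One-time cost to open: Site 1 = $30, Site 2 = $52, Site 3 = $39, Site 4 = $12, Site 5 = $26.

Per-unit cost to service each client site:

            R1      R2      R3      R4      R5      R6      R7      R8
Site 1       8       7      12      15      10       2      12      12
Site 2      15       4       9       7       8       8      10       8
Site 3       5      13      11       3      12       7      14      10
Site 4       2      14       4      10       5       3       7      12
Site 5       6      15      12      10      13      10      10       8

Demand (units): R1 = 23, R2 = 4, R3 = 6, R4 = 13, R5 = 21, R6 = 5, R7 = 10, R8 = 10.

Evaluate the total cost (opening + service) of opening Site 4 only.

Total cost: 578

Each client site is assigned to its cheapest site among the open ones.
{Site 4}: R1→Site 4 2·23=46, R2→Site 4 14·4=56, R3→Site 4 4·6=24, R4→Site 4 10·13=130, R5→Site 4 5·21=105, R6→Site 4 3·5=15, R7→Site 4 7·10=70, R8→Site 4 12·10=120. Service 566; fixed 12; total 578.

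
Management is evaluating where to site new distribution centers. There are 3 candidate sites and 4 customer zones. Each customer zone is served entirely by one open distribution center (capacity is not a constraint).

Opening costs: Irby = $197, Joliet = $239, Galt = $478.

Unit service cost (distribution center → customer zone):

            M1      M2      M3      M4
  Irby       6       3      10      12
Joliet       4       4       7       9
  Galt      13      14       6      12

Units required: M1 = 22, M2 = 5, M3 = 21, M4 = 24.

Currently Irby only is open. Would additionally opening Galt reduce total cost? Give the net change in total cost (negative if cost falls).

Current service cost with {Irby}: 645.
Adding Galt: each customer zone re-picks its cheapest; new service cost 561, saving 84.
Extra fixed cost: 478. Net change = 478 − 84 = 394.
(Totals: 842 → 1236.)

No — net change +394 (cost rises by 394).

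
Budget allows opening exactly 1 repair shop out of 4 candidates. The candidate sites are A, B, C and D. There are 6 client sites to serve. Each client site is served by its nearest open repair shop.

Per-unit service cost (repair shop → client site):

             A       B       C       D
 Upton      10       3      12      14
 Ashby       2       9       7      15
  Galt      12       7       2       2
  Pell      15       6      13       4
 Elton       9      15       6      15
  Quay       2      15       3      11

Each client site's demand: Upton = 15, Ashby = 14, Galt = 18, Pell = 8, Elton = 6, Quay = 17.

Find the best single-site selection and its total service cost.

With exactly 1 open, each client site uses its cheapest among the chosen.
{C}: Upton→C 12·15=180, Ashby→C 7·14=98, Galt→C 2·18=36, Pell→C 13·8=104, Elton→C 6·6=36, Quay→C 3·17=51. Service cost 505.
{A}: service cost 602
{B}: service cost 690
Among all 4 size-1 choices, {C} is lowest.

Choose C only; total service cost 505.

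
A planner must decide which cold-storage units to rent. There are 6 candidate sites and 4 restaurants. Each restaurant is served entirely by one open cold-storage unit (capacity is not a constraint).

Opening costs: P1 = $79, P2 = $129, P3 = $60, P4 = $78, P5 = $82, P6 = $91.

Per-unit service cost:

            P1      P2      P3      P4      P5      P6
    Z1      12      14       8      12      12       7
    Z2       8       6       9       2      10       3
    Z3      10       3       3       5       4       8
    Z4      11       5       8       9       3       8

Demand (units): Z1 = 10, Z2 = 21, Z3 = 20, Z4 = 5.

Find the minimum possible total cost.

Minimum total cost: 360

For any fixed open set, each restaurant goes to its cheapest open site; total = fixed + service.
{P3, P4}: Z1→P3 8·10=80, Z2→P4 2·21=42, Z3→P3 3·20=60, Z4→P3 8·5=40. Service 222; fixed 138; total 360.
{P3, P6}: service 233 + fixed 151 = 384
{P4}: service 307 + fixed 78 = 385
{P1, P2, P3, P4, P5, P6}: service 187 + fixed 519 = 706
No other subset beats 360.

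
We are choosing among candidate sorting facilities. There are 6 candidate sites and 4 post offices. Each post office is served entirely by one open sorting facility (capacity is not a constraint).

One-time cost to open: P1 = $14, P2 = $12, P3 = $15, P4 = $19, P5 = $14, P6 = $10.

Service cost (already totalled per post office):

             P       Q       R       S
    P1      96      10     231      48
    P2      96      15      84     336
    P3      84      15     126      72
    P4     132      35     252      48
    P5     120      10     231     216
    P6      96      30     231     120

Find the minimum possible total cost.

Minimum total cost: 264

For any fixed open set, each post office goes to its cheapest open site; total = fixed + service.
{P1, P2}: P→P1 96, Q→P1 10, R→P2 84, S→P1 48. Service 238; fixed 26; total 264.
{P1, P2, P3}: service 226 + fixed 41 = 267
{P1, P2, P6}: service 238 + fixed 36 = 274
{P1, P2, P3, P4, P5, P6}: service 226 + fixed 84 = 310
No other subset beats 264.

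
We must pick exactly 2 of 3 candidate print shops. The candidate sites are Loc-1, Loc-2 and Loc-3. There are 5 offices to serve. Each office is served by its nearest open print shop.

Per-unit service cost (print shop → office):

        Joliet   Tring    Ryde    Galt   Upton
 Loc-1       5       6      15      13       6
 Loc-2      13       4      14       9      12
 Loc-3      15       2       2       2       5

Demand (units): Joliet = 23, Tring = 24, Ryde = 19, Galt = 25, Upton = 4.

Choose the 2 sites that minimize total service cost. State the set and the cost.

Choose Loc-1 and Loc-3; total service cost 271.

With exactly 2 open, each office uses its cheapest among the chosen.
{Loc-1, Loc-3}: Joliet→Loc-1 5·23=115, Tring→Loc-3 2·24=48, Ryde→Loc-3 2·19=38, Galt→Loc-3 2·25=50, Upton→Loc-3 5·4=20. Service cost 271.
{Loc-2, Loc-3}: service cost 455
{Loc-1, Loc-2}: service cost 726
Among all 3 size-2 choices, {Loc-1, Loc-3} is lowest.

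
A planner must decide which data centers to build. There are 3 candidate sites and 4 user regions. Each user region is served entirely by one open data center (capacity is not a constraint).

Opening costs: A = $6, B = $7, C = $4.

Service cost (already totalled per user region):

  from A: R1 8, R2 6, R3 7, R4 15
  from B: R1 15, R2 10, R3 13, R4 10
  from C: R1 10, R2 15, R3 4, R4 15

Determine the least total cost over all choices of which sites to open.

For any fixed open set, each user region goes to its cheapest open site; total = fixed + service.
{A}: R1→A 8, R2→A 6, R3→A 7, R4→A 15. Service 36; fixed 6; total 42.
{A, C}: R1→A 8, R2→A 6, R3→C 4, R4→A 15. Service 33; fixed 10; total 43.
{A, B}: service 31 + fixed 13 = 44
{A, B, C}: service 28 + fixed 17 = 45
(All 7 nonempty subsets were checked; A only is lowest.)

Minimum total cost: 42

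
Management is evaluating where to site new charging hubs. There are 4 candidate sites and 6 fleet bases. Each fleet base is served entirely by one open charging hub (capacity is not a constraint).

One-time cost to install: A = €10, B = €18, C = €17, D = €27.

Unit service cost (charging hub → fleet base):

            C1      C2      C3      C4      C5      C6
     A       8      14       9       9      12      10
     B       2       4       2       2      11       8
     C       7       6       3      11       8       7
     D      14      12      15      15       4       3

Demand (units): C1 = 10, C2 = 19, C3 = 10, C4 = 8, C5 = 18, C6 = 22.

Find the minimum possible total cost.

Minimum total cost: 315

For any fixed open set, each fleet base goes to its cheapest open site; total = fixed + service.
{B, D}: C1→B 2·10=20, C2→B 4·19=76, C3→B 2·10=20, C4→B 2·8=16, C5→D 4·18=72, C6→D 3·22=66. Service 270; fixed 45; total 315.
{A, B, D}: service 270 + fixed 55 = 325
{B, C, D}: service 270 + fixed 62 = 332
{A, B, C, D}: C1→B 2·10=20, C2→B 4·19=76, C3→B 2·10=20, C4→B 2·8=16, C5→D 4·18=72, C6→D 3·22=66. Service 270; fixed 72; total 342.
(All 15 nonempty subsets were checked; B and D is lowest.)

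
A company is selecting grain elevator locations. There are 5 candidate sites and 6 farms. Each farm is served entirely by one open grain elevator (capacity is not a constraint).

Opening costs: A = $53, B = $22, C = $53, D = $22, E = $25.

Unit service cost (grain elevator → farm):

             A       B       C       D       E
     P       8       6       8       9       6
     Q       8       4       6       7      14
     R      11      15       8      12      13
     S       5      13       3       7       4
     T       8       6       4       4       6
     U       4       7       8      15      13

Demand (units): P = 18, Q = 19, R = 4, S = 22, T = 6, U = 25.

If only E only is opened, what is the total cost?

Each farm is assigned to its cheapest site among the open ones.
{E}: P→E 6·18=108, Q→E 14·19=266, R→E 13·4=52, S→E 4·22=88, T→E 6·6=36, U→E 13·25=325. Service 875; fixed 25; total 900.

Total cost: 900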